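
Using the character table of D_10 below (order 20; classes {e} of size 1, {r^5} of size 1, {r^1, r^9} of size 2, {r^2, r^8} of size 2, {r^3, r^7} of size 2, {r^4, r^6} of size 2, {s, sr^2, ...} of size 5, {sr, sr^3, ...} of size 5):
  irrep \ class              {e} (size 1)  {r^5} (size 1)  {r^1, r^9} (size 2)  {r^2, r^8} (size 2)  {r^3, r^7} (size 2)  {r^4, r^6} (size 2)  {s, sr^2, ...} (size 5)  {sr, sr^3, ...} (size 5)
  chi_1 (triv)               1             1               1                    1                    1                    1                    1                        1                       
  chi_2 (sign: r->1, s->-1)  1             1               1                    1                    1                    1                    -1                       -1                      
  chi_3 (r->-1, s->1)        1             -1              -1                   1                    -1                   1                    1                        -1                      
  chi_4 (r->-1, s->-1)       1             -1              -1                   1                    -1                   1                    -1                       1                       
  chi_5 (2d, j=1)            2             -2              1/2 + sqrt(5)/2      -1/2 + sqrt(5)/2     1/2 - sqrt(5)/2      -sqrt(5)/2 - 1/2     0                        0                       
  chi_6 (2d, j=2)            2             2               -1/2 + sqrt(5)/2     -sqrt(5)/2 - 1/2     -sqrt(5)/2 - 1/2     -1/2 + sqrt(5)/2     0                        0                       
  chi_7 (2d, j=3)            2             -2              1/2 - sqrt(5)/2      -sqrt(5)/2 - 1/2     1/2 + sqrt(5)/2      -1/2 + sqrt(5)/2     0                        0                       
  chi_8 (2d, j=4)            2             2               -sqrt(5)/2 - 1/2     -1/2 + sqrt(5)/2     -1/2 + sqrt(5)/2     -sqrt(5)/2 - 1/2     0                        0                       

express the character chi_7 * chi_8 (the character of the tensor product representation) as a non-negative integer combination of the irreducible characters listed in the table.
chi_7 tensor chi_8 = chi_5 + chi_7 (all other irreducibles have multiplicity 0).

Proof sketch: The character of a tensor product is the pointwise product (chi_7 * chi_8)(C) = chi_7(C) * chi_8(C):
  {e}: (2)*(2), {r^5}: (-2)*(2), {r^1, r^9}: (1/2 - sqrt(5)/2)*(-sqrt(5)/2 - 1/2), {r^2, r^8}: (-sqrt(5)/2 - 1/2)*(-1/2 + sqrt(5)/2), {r^3, r^7}: (1/2 + sqrt(5)/2)*(-1/2 + sqrt(5)/2), {r^4, r^6}: (-1/2 + sqrt(5)/2)*(-sqrt(5)/2 - 1/2), {s, sr^2, ...}: (0)*(0), {sr, sr^3, ...}: (0)*(0)
so (chi_7 * chi_8) takes values
  {e} -> 4, {r^5} -> -4, {r^1, r^9} -> 1, {r^2, r^8} -> -1, {r^3, r^7} -> 1, {r^4, r^6} -> -1, {s, sr^2, ...} -> 0, {sr, sr^3, ...} -> 0.
Now take the inner product of this character with each irreducible chi from the table, <chi_7*chi_8, chi> = (1/20) sum_C |C| (chi_7*chi_8)(C) conj(chi(C)):
  <chi_7*chi_8, chi_1> = (1/20)[1*(4)*conj(1) + 1*(-4)*conj(1) + 2*(1)*conj(1) + 2*(-1)*conj(1) + 2*(1)*conj(1) + 2*(-1)*conj(1) + 5*(0)*conj(1) + 5*(0)*conj(1)]
      = (1/20)[(4) + (-4) + (2) + (-2) + (2) + (-2) + (0) + (0)] = 0/20 = 0
  <chi_7*chi_8, chi_2> = (1/20)[1*(4)*conj(1) + 1*(-4)*conj(1) + 2*(1)*conj(1) + 2*(-1)*conj(1) + 2*(1)*conj(1) + 2*(-1)*conj(1) + 5*(0)*conj(-1) + 5*(0)*conj(-1)]
      = (1/20)[(4) + (-4) + (2) + (-2) + (2) + (-2) + (0) + (0)] = 0/20 = 0
  <chi_7*chi_8, chi_3> = (1/20)[1*(4)*conj(1) + 1*(-4)*conj(-1) + 2*(1)*conj(-1) + 2*(-1)*conj(1) + 2*(1)*conj(-1) + 2*(-1)*conj(1) + 5*(0)*conj(1) + 5*(0)*conj(-1)]
      = (1/20)[(4) + (4) + (-2) + (-2) + (-2) + (-2) + (0) + (0)] = 0/20 = 0
  <chi_7*chi_8, chi_4> = (1/20)[1*(4)*conj(1) + 1*(-4)*conj(-1) + 2*(1)*conj(-1) + 2*(-1)*conj(1) + 2*(1)*conj(-1) + 2*(-1)*conj(1) + 5*(0)*conj(-1) + 5*(0)*conj(1)]
      = (1/20)[(4) + (4) + (-2) + (-2) + (-2) + (-2) + (0) + (0)] = 0/20 = 0
  <chi_7*chi_8, chi_5> = (1/20)[1*(4)*conj(2) + 1*(-4)*conj(-2) + 2*(1)*conj(1/2 + sqrt(5)/2) + 2*(-1)*conj(-1/2 + sqrt(5)/2) + 2*(1)*conj(1/2 - sqrt(5)/2) + 2*(-1)*conj(-sqrt(5)/2 - 1/2) + 5*(0)*conj(0) + 5*(0)*conj(0)]
      = (1/20)[(8) + (8) + (1 + sqrt(5)) + (1 - sqrt(5)) + (1 - sqrt(5)) + (1 + sqrt(5)) + (0) + (0)] = 20/20 = 1
  <chi_7*chi_8, chi_6> = (1/20)[1*(4)*conj(2) + 1*(-4)*conj(2) + 2*(1)*conj(-1/2 + sqrt(5)/2) + 2*(-1)*conj(-sqrt(5)/2 - 1/2) + 2*(1)*conj(-sqrt(5)/2 - 1/2) + 2*(-1)*conj(-1/2 + sqrt(5)/2) + 5*(0)*conj(0) + 5*(0)*conj(0)]
      = (1/20)[(8) + (-8) + (-1 + sqrt(5)) + (1 + sqrt(5)) + (-sqrt(5) - 1) + (1 - sqrt(5)) + (0) + (0)] = 0/20 = 0
  <chi_7*chi_8, chi_7> = (1/20)[1*(4)*conj(2) + 1*(-4)*conj(-2) + 2*(1)*conj(1/2 - sqrt(5)/2) + 2*(-1)*conj(-sqrt(5)/2 - 1/2) + 2*(1)*conj(1/2 + sqrt(5)/2) + 2*(-1)*conj(-1/2 + sqrt(5)/2) + 5*(0)*conj(0) + 5*(0)*conj(0)]
      = (1/20)[(8) + (8) + (1 - sqrt(5)) + (1 + sqrt(5)) + (1 + sqrt(5)) + (1 - sqrt(5)) + (0) + (0)] = 20/20 = 1
  <chi_7*chi_8, chi_8> = (1/20)[1*(4)*conj(2) + 1*(-4)*conj(2) + 2*(1)*conj(-sqrt(5)/2 - 1/2) + 2*(-1)*conj(-1/2 + sqrt(5)/2) + 2*(1)*conj(-1/2 + sqrt(5)/2) + 2*(-1)*conj(-sqrt(5)/2 - 1/2) + 5*(0)*conj(0) + 5*(0)*conj(0)]
      = (1/20)[(8) + (-8) + (-sqrt(5) - 1) + (1 - sqrt(5)) + (-1 + sqrt(5)) + (1 + sqrt(5)) + (0) + (0)] = 0/20 = 0
Hence the multiplicities are chi_5: 1, chi_7: 1. Dimension check: dim(chi_7)*dim(chi_8) = 2*2 = 4 and sum (mult * dim) = 1*2 + 1*2 = 4.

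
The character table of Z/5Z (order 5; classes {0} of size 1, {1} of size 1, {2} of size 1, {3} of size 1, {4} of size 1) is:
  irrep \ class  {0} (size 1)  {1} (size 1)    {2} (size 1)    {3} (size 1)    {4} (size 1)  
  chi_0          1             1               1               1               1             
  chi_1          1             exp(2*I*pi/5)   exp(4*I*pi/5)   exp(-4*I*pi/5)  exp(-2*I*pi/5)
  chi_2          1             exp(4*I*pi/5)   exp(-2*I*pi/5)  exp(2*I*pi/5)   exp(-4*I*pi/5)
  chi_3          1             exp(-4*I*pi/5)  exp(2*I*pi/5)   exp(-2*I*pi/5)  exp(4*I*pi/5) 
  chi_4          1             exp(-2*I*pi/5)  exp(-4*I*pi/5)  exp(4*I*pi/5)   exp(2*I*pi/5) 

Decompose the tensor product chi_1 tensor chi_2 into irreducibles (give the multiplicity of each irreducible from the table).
chi_1 tensor chi_2 = chi_3 (all other irreducibles have multiplicity 0).

Proof sketch: The character of a tensor product is the pointwise product (chi_1 * chi_2)(C) = chi_1(C) * chi_2(C):
  {0}: (1)*(1), {1}: (exp(2*I*pi/5))*(exp(4*I*pi/5)), {2}: (exp(4*I*pi/5))*(exp(-2*I*pi/5)), {3}: (exp(-4*I*pi/5))*(exp(2*I*pi/5)), {4}: (exp(-2*I*pi/5))*(exp(-4*I*pi/5))
so (chi_1 * chi_2) takes values
  {0} -> 1, {1} -> exp(-4*I*pi/5), {2} -> exp(2*I*pi/5), {3} -> exp(-2*I*pi/5), {4} -> exp(4*I*pi/5).
Now take the inner product of this character with each irreducible chi from the table, <chi_1*chi_2, chi> = (1/5) sum_C |C| (chi_1*chi_2)(C) conj(chi(C)):
  <chi_1*chi_2, chi_0> = (1/5)[1*(1)*conj(1) + 1*(exp(-4*I*pi/5))*conj(1) + 1*(exp(2*I*pi/5))*conj(1) + 1*(exp(-2*I*pi/5))*conj(1) + 1*(exp(4*I*pi/5))*conj(1)]
      = (1/5)[(1) + (exp(-4*I*pi/5)) + (exp(2*I*pi/5)) + (exp(-2*I*pi/5)) + (exp(4*I*pi/5))] = 0/5 = 0
  <chi_1*chi_2, chi_1> = (1/5)[1*(1)*conj(1) + 1*(exp(-4*I*pi/5))*conj(exp(2*I*pi/5)) + 1*(exp(2*I*pi/5))*conj(exp(4*I*pi/5)) + 1*(exp(-2*I*pi/5))*conj(exp(-4*I*pi/5)) + 1*(exp(4*I*pi/5))*conj(exp(-2*I*pi/5))]
      = (1/5)[(1) + (exp(4*I*pi/5)) + (exp(-2*I*pi/5)) + (exp(2*I*pi/5)) + (exp(-4*I*pi/5))] = 0/5 = 0
  <chi_1*chi_2, chi_2> = (1/5)[1*(1)*conj(1) + 1*(exp(-4*I*pi/5))*conj(exp(4*I*pi/5)) + 1*(exp(2*I*pi/5))*conj(exp(-2*I*pi/5)) + 1*(exp(-2*I*pi/5))*conj(exp(2*I*pi/5)) + 1*(exp(4*I*pi/5))*conj(exp(-4*I*pi/5))]
      = (1/5)[(1) + (exp(2*I*pi/5)) + (exp(4*I*pi/5)) + (exp(-4*I*pi/5)) + (exp(-2*I*pi/5))] = 0/5 = 0
  <chi_1*chi_2, chi_3> = (1/5)[1*(1)*conj(1) + 1*(exp(-4*I*pi/5))*conj(exp(-4*I*pi/5)) + 1*(exp(2*I*pi/5))*conj(exp(2*I*pi/5)) + 1*(exp(-2*I*pi/5))*conj(exp(-2*I*pi/5)) + 1*(exp(4*I*pi/5))*conj(exp(4*I*pi/5))]
      = (1/5)[(1) + (1) + (1) + (1) + (1)] = 5/5 = 1
  <chi_1*chi_2, chi_4> = (1/5)[1*(1)*conj(1) + 1*(exp(-4*I*pi/5))*conj(exp(-2*I*pi/5)) + 1*(exp(2*I*pi/5))*conj(exp(-4*I*pi/5)) + 1*(exp(-2*I*pi/5))*conj(exp(4*I*pi/5)) + 1*(exp(4*I*pi/5))*conj(exp(2*I*pi/5))]
      = (1/5)[(1) + (exp(-2*I*pi/5)) + (exp(-4*I*pi/5)) + (exp(4*I*pi/5)) + (exp(2*I*pi/5))] = 0/5 = 0
(Exp terms are combined using exp(i*s)*conj(exp(i*t)) = exp(i*(s-t)), and sums of them are collapsed using the identity that for every m > 1 the m distinct m-th roots of unity sum to 0, e.g. 1 + exp(2*I*pi/3) + exp(-2*I*pi/3) = 0.)
Hence the multiplicities are chi_3: 1. Dimension check: dim(chi_1)*dim(chi_2) = 1*1 = 1 and sum (mult * dim) = 1*1 = 1.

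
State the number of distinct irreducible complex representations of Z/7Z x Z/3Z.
21

Proof sketch: The number of irreducible complex representations of a finite group equals its number of conjugacy classes. Z/7Z x Z/3Z is abelian of order 21, so every element is its own conjugacy class: 21 classes, so Z/7Z x Z/3Z (order 21) has exactly 21 irreducible complex representations.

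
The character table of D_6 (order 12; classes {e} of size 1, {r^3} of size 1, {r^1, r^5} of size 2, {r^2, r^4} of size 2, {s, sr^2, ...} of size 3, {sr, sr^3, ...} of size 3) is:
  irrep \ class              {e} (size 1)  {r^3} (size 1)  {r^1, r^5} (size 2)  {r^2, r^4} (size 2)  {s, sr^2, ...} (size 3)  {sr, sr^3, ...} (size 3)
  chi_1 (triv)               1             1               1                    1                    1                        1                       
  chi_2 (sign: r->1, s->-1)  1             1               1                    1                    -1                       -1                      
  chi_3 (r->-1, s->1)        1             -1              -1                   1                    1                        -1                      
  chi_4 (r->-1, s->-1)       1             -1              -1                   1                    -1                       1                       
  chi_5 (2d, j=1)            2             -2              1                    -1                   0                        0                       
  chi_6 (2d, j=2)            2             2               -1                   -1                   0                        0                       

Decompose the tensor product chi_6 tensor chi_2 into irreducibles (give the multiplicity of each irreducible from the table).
chi_6 tensor chi_2 = chi_6 (all other irreducibles have multiplicity 0).

Explanation: The character of a tensor product is the pointwise product (chi_6 * chi_2)(C) = chi_6(C) * chi_2(C):
  {e}: (2)*(1), {r^3}: (2)*(1), {r^1, r^5}: (-1)*(1), {r^2, r^4}: (-1)*(1), {s, sr^2, ...}: (0)*(-1), {sr, sr^3, ...}: (0)*(-1)
so (chi_6 * chi_2) takes values
  {e} -> 2, {r^3} -> 2, {r^1, r^5} -> -1, {r^2, r^4} -> -1, {s, sr^2, ...} -> 0, {sr, sr^3, ...} -> 0.
Now take the inner product of this character with each irreducible chi from the table, <chi_6*chi_2, chi> = (1/12) sum_C |C| (chi_6*chi_2)(C) conj(chi(C)):
  <chi_6*chi_2, chi_1> = (1/12)[1*(2)*conj(1) + 1*(2)*conj(1) + 2*(-1)*conj(1) + 2*(-1)*conj(1) + 3*(0)*conj(1) + 3*(0)*conj(1)]
      = (1/12)[(2) + (2) + (-2) + (-2) + (0) + (0)] = 0/12 = 0
  <chi_6*chi_2, chi_2> = (1/12)[1*(2)*conj(1) + 1*(2)*conj(1) + 2*(-1)*conj(1) + 2*(-1)*conj(1) + 3*(0)*conj(-1) + 3*(0)*conj(-1)]
      = (1/12)[(2) + (2) + (-2) + (-2) + (0) + (0)] = 0/12 = 0
  <chi_6*chi_2, chi_3> = (1/12)[1*(2)*conj(1) + 1*(2)*conj(-1) + 2*(-1)*conj(-1) + 2*(-1)*conj(1) + 3*(0)*conj(1) + 3*(0)*conj(-1)]
      = (1/12)[(2) + (-2) + (2) + (-2) + (0) + (0)] = 0/12 = 0
  <chi_6*chi_2, chi_4> = (1/12)[1*(2)*conj(1) + 1*(2)*conj(-1) + 2*(-1)*conj(-1) + 2*(-1)*conj(1) + 3*(0)*conj(-1) + 3*(0)*conj(1)]
      = (1/12)[(2) + (-2) + (2) + (-2) + (0) + (0)] = 0/12 = 0
  <chi_6*chi_2, chi_5> = (1/12)[1*(2)*conj(2) + 1*(2)*conj(-2) + 2*(-1)*conj(1) + 2*(-1)*conj(-1) + 3*(0)*conj(0) + 3*(0)*conj(0)]
      = (1/12)[(4) + (-4) + (-2) + (2) + (0) + (0)] = 0/12 = 0
  <chi_6*chi_2, chi_6> = (1/12)[1*(2)*conj(2) + 1*(2)*conj(2) + 2*(-1)*conj(-1) + 2*(-1)*conj(-1) + 3*(0)*conj(0) + 3*(0)*conj(0)]
      = (1/12)[(4) + (4) + (2) + (2) + (0) + (0)] = 12/12 = 1
Hence the multiplicities are chi_6: 1. Dimension check: dim(chi_6)*dim(chi_2) = 2*1 = 2 and sum (mult * dim) = 1*2 = 2.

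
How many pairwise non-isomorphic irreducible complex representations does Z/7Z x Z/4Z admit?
28

The number of irreducible complex representations of a finite group equals its number of conjugacy classes. Z/7Z x Z/4Z is abelian of order 28, so every element is its own conjugacy class: 28 classes, so Z/7Z x Z/4Z (order 28) has exactly 28 irreducible complex representations.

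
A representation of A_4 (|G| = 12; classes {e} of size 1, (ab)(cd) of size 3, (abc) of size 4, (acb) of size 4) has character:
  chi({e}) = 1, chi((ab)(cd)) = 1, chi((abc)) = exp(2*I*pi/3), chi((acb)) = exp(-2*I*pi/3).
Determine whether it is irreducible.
Irreducible: <chi, chi> = 1.

<chi, chi> = (1/|G|) sum_C |C| * |chi(C)|^2 = (1/12)[1*|1|^2 + 3*|1|^2 + 4*|exp(2*I*pi/3)|^2 + 4*|exp(-2*I*pi/3)|^2]
  = (1/12)[(1) + (3) + (4) + (4)] = 12/12 = 1.
(Exp terms are combined using exp(i*s)*conj(exp(i*t)) = exp(i*(s-t)), and sums of them are collapsed using the identity that for every m > 1 the m distinct m-th roots of unity sum to 0, e.g. 1 + exp(2*I*pi/3) + exp(-2*I*pi/3) = 0.)
A character is irreducible iff <chi, chi> = 1, so this representation is irreducible.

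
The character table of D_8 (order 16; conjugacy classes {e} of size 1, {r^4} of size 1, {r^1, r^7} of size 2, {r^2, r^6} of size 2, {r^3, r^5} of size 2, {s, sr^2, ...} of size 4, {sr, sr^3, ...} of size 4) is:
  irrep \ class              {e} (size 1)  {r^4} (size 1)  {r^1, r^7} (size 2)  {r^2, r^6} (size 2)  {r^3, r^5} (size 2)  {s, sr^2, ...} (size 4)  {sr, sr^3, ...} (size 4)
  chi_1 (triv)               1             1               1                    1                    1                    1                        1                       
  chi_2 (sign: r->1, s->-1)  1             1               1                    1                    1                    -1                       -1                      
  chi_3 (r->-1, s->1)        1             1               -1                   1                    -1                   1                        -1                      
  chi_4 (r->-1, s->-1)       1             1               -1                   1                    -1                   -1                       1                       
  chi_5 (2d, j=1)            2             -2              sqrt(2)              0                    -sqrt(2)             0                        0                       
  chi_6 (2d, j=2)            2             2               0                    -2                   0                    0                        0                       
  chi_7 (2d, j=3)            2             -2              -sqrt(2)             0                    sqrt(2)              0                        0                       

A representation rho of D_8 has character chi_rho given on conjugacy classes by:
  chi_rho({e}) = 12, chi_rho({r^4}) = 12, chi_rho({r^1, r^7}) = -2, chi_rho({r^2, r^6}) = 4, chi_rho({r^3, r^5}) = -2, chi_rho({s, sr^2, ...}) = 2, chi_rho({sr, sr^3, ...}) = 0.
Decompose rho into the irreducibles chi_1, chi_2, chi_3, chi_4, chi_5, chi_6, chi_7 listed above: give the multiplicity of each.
Multiplicities: chi_1: 2, chi_2: 1, chi_3: 3, chi_4: 2, chi_5: 0, chi_6: 2, chi_7: 0.

Use <chi_rho, chi> = (1/|G|) sum_C |C| * chi_rho(C) * conj(chi(C)) with |G| = 16 for each irreducible chi in the table:
  <chi_rho, chi_1> = (1/16)[1*(12)*conj(1) + 1*(12)*conj(1) + 2*(-2)*conj(1) + 2*(4)*conj(1) + 2*(-2)*conj(1) + 4*(2)*conj(1) + 4*(0)*conj(1)]
      = (1/16)[(12) + (12) + (-4) + (8) + (-4) + (8) + (0)] = 32/16 = 2
  <chi_rho, chi_2> = (1/16)[1*(12)*conj(1) + 1*(12)*conj(1) + 2*(-2)*conj(1) + 2*(4)*conj(1) + 2*(-2)*conj(1) + 4*(2)*conj(-1) + 4*(0)*conj(-1)]
      = (1/16)[(12) + (12) + (-4) + (8) + (-4) + (-8) + (0)] = 16/16 = 1
  <chi_rho, chi_3> = (1/16)[1*(12)*conj(1) + 1*(12)*conj(1) + 2*(-2)*conj(-1) + 2*(4)*conj(1) + 2*(-2)*conj(-1) + 4*(2)*conj(1) + 4*(0)*conj(-1)]
      = (1/16)[(12) + (12) + (4) + (8) + (4) + (8) + (0)] = 48/16 = 3
  <chi_rho, chi_4> = (1/16)[1*(12)*conj(1) + 1*(12)*conj(1) + 2*(-2)*conj(-1) + 2*(4)*conj(1) + 2*(-2)*conj(-1) + 4*(2)*conj(-1) + 4*(0)*conj(1)]
      = (1/16)[(12) + (12) + (4) + (8) + (4) + (-8) + (0)] = 32/16 = 2
  <chi_rho, chi_5> = (1/16)[1*(12)*conj(2) + 1*(12)*conj(-2) + 2*(-2)*conj(sqrt(2)) + 2*(4)*conj(0) + 2*(-2)*conj(-sqrt(2)) + 4*(2)*conj(0) + 4*(0)*conj(0)]
      = (1/16)[(24) + (-24) + (-4*sqrt(2)) + (0) + (4*sqrt(2)) + (0) + (0)] = 0/16 = 0
  <chi_rho, chi_6> = (1/16)[1*(12)*conj(2) + 1*(12)*conj(2) + 2*(-2)*conj(0) + 2*(4)*conj(-2) + 2*(-2)*conj(0) + 4*(2)*conj(0) + 4*(0)*conj(0)]
      = (1/16)[(24) + (24) + (0) + (-16) + (0) + (0) + (0)] = 32/16 = 2
  <chi_rho, chi_7> = (1/16)[1*(12)*conj(2) + 1*(12)*conj(-2) + 2*(-2)*conj(-sqrt(2)) + 2*(4)*conj(0) + 2*(-2)*conj(sqrt(2)) + 4*(2)*conj(0) + 4*(0)*conj(0)]
      = (1/16)[(24) + (-24) + (4*sqrt(2)) + (0) + (-4*sqrt(2)) + (0) + (0)] = 0/16 = 0
Dimension check: dim(rho) = sum (mult * dim) = 2*1 + 1*1 + 3*1 + 2*1 + 0*2 + 2*2 + 0*2 = 12 = chi_rho(e) = 12.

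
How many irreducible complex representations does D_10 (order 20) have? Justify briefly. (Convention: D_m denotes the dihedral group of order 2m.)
8

Argument: The number of irreducible complex representations of a finite group equals its number of conjugacy classes. D_10 has 8 conjugacy classes (n/2 + 3 for n even), so D_10 (order 20) has exactly 8 irreducible complex representations.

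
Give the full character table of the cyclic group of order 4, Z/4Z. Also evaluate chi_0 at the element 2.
Character table of Z/4Z (irreps indexed chi_0,...,chi_3 with chi_k(m) = zeta_4^(k*m), zeta_4 = exp(2*pi*i/4)):
  irrep \ class  {0} (size 1)  {1} (size 1)  {2} (size 1)  {3} (size 1)
  chi_0          1             1             1             1           
  chi_1          1             I             -1            -I          
  chi_2          1             -1            1             -1          
  chi_3          1             -I            -1            I           

Spot check: chi_0(2) = zeta_4^(0*2) = zeta_4^0 = 1.

Solution. Z/4Z is abelian, so all 4 irreducible complex representations are 1-dimensional. They are given by chi_k(m) = zeta_4^(k*m) for k = 0,...,3. Row orthogonality: sum_m chi_k(m) conj(chi_l(m)) = 4 * [k = l].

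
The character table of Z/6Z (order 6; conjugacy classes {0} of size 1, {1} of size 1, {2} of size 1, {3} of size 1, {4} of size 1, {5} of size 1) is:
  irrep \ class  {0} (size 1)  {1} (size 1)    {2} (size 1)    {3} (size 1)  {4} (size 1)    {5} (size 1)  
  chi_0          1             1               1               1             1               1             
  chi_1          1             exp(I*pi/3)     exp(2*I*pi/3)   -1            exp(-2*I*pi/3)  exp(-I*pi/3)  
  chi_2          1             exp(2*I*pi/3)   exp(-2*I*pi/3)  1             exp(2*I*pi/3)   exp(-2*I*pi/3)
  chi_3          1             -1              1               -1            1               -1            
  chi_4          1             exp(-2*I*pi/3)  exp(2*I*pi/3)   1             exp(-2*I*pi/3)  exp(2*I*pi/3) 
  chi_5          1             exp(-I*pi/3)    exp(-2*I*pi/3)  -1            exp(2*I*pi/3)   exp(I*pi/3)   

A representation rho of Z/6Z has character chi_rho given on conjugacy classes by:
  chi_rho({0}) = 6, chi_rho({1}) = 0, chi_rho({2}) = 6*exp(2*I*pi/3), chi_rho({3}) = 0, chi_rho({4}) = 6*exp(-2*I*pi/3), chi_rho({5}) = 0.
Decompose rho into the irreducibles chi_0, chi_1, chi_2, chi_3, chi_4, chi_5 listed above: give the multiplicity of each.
Multiplicities: chi_0: 0, chi_1: 3, chi_2: 0, chi_3: 0, chi_4: 3, chi_5: 0.

Why: Use <chi_rho, chi> = (1/|G|) sum_C |C| * chi_rho(C) * conj(chi(C)) with |G| = 6 for each irreducible chi in the table:
  <chi_rho, chi_0> = (1/6)[1*(6)*conj(1) + 1*(0)*conj(1) + 1*(6*exp(2*I*pi/3))*conj(1) + 1*(0)*conj(1) + 1*(6*exp(-2*I*pi/3))*conj(1) + 1*(0)*conj(1)]
      = (1/6)[(6) + (0) + (6*exp(2*I*pi/3)) + (0) + (6*exp(-2*I*pi/3)) + (0)] = 0/6 = 0
  <chi_rho, chi_1> = (1/6)[1*(6)*conj(1) + 1*(0)*conj(exp(I*pi/3)) + 1*(6*exp(2*I*pi/3))*conj(exp(2*I*pi/3)) + 1*(0)*conj(-1) + 1*(6*exp(-2*I*pi/3))*conj(exp(-2*I*pi/3)) + 1*(0)*conj(exp(-I*pi/3))]
      = (1/6)[(6) + (0) + (6) + (0) + (6) + (0)] = 18/6 = 3
  <chi_rho, chi_2> = (1/6)[1*(6)*conj(1) + 1*(0)*conj(exp(2*I*pi/3)) + 1*(6*exp(2*I*pi/3))*conj(exp(-2*I*pi/3)) + 1*(0)*conj(1) + 1*(6*exp(-2*I*pi/3))*conj(exp(2*I*pi/3)) + 1*(0)*conj(exp(-2*I*pi/3))]
      = (1/6)[(6) + (0) + (6*exp(-2*I*pi/3)) + (0) + (6*exp(2*I*pi/3)) + (0)] = 0/6 = 0
  <chi_rho, chi_3> = (1/6)[1*(6)*conj(1) + 1*(0)*conj(-1) + 1*(6*exp(2*I*pi/3))*conj(1) + 1*(0)*conj(-1) + 1*(6*exp(-2*I*pi/3))*conj(1) + 1*(0)*conj(-1)]
      = (1/6)[(6) + (0) + (6*exp(2*I*pi/3)) + (0) + (6*exp(-2*I*pi/3)) + (0)] = 0/6 = 0
  <chi_rho, chi_4> = (1/6)[1*(6)*conj(1) + 1*(0)*conj(exp(-2*I*pi/3)) + 1*(6*exp(2*I*pi/3))*conj(exp(2*I*pi/3)) + 1*(0)*conj(1) + 1*(6*exp(-2*I*pi/3))*conj(exp(-2*I*pi/3)) + 1*(0)*conj(exp(2*I*pi/3))]
      = (1/6)[(6) + (0) + (6) + (0) + (6) + (0)] = 18/6 = 3
  <chi_rho, chi_5> = (1/6)[1*(6)*conj(1) + 1*(0)*conj(exp(-I*pi/3)) + 1*(6*exp(2*I*pi/3))*conj(exp(-2*I*pi/3)) + 1*(0)*conj(-1) + 1*(6*exp(-2*I*pi/3))*conj(exp(2*I*pi/3)) + 1*(0)*conj(exp(I*pi/3))]
      = (1/6)[(6) + (0) + (6*exp(-2*I*pi/3)) + (0) + (6*exp(2*I*pi/3)) + (0)] = 0/6 = 0
(Exp terms are combined using exp(i*s)*conj(exp(i*t)) = exp(i*(s-t)), and sums of them are collapsed using the identity that for every m > 1 the m distinct m-th roots of unity sum to 0, e.g. 1 + exp(2*I*pi/3) + exp(-2*I*pi/3) = 0.)
Dimension check: dim(rho) = sum (mult * dim) = 0*1 + 3*1 + 0*1 + 0*1 + 3*1 + 0*1 = 6 = chi_rho(e) = 6.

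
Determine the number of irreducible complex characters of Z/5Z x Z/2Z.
10

Proof sketch: The number of irreducible complex representations of a finite group equals its number of conjugacy classes. Z/5Z x Z/2Z is abelian of order 10, so every element is its own conjugacy class: 10 classes, so Z/5Z x Z/2Z (order 10) has exactly 10 irreducible complex representations.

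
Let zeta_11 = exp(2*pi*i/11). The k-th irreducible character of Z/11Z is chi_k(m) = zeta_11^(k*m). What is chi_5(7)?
chi_5(7) = zeta_11^35 = exp(4*I*pi/11)

Justification: chi_5(7) = zeta_11^(5*7) = zeta_11^35. Since zeta_11^11 = 1, this equals zeta_11^2 = exp(2*pi*i*2/11) = exp(4*I*pi/11).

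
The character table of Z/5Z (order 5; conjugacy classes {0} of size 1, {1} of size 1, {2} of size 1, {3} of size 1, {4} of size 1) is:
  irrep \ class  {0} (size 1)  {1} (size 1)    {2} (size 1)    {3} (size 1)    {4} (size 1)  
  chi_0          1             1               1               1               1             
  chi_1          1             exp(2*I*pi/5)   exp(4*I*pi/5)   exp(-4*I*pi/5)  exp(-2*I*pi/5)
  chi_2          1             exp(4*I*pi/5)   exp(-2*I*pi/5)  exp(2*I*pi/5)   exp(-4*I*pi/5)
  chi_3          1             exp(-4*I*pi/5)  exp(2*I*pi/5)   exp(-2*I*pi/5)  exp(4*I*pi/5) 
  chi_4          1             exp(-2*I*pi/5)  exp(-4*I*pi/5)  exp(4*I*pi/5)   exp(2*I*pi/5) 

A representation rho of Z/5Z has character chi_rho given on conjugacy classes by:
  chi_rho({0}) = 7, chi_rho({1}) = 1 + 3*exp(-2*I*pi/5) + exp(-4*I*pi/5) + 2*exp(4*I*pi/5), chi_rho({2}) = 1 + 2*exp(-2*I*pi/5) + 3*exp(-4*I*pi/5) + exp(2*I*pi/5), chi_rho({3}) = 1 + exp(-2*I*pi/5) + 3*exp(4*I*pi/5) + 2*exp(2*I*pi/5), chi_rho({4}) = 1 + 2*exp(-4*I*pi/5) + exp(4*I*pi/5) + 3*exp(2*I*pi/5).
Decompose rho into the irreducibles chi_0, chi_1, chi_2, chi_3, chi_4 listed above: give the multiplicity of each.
Multiplicities: chi_0: 1, chi_1: 0, chi_2: 2, chi_3: 1, chi_4: 3.

Solution. Use <chi_rho, chi> = (1/|G|) sum_C |C| * chi_rho(C) * conj(chi(C)) with |G| = 5 for each irreducible chi in the table:
  <chi_rho, chi_0> = (1/5)[1*(7)*conj(1) + 1*(1 + 3*exp(-2*I*pi/5) + exp(-4*I*pi/5) + 2*exp(4*I*pi/5))*conj(1) + 1*(1 + 2*exp(-2*I*pi/5) + 3*exp(-4*I*pi/5) + exp(2*I*pi/5))*conj(1) + 1*(1 + exp(-2*I*pi/5) + 3*exp(4*I*pi/5) + 2*exp(2*I*pi/5))*conj(1) + 1*(1 + 2*exp(-4*I*pi/5) + exp(4*I*pi/5) + 3*exp(2*I*pi/5))*conj(1)]
      = (1/5)[(7) + (1 + 3*exp(-2*I*pi/5) + exp(-4*I*pi/5) + 2*exp(4*I*pi/5)) + (1 + 2*exp(-2*I*pi/5) + 3*exp(-4*I*pi/5) + exp(2*I*pi/5)) + (1 + exp(-2*I*pi/5) + 3*exp(4*I*pi/5) + 2*exp(2*I*pi/5)) + (1 + 2*exp(-4*I*pi/5) + exp(4*I*pi/5) + 3*exp(2*I*pi/5))] = 5/5 = 1
  <chi_rho, chi_1> = (1/5)[1*(7)*conj(1) + 1*(1 + 3*exp(-2*I*pi/5) + exp(-4*I*pi/5) + 2*exp(4*I*pi/5))*conj(exp(2*I*pi/5)) + 1*(1 + 2*exp(-2*I*pi/5) + 3*exp(-4*I*pi/5) + exp(2*I*pi/5))*conj(exp(4*I*pi/5)) + 1*(1 + exp(-2*I*pi/5) + 3*exp(4*I*pi/5) + 2*exp(2*I*pi/5))*conj(exp(-4*I*pi/5)) + 1*(1 + 2*exp(-4*I*pi/5) + exp(4*I*pi/5) + 3*exp(2*I*pi/5))*conj(exp(-2*I*pi/5))]
      = (1/5)[(7) + (3*exp(-4*I*pi/5) + exp(-2*I*pi/5) + exp(4*I*pi/5) + 2*exp(2*I*pi/5)) + (exp(-2*I*pi/5) + exp(-4*I*pi/5) + 2*exp(4*I*pi/5) + 3*exp(2*I*pi/5)) + (3*exp(-2*I*pi/5) + 2*exp(-4*I*pi/5) + exp(4*I*pi/5) + exp(2*I*pi/5)) + (2*exp(-2*I*pi/5) + exp(-4*I*pi/5) + exp(2*I*pi/5) + 3*exp(4*I*pi/5))] = 0/5 = 0
  <chi_rho, chi_2> = (1/5)[1*(7)*conj(1) + 1*(1 + 3*exp(-2*I*pi/5) + exp(-4*I*pi/5) + 2*exp(4*I*pi/5))*conj(exp(4*I*pi/5)) + 1*(1 + 2*exp(-2*I*pi/5) + 3*exp(-4*I*pi/5) + exp(2*I*pi/5))*conj(exp(-2*I*pi/5)) + 1*(1 + exp(-2*I*pi/5) + 3*exp(4*I*pi/5) + 2*exp(2*I*pi/5))*conj(exp(2*I*pi/5)) + 1*(1 + 2*exp(-4*I*pi/5) + exp(4*I*pi/5) + 3*exp(2*I*pi/5))*conj(exp(-4*I*pi/5))]
      = (1/5)[(7) + (2 + exp(-4*I*pi/5) + exp(2*I*pi/5) + 3*exp(4*I*pi/5)) + (2 + 3*exp(-2*I*pi/5) + exp(4*I*pi/5) + exp(2*I*pi/5)) + (2 + exp(-2*I*pi/5) + exp(-4*I*pi/5) + 3*exp(2*I*pi/5)) + (2 + 3*exp(-4*I*pi/5) + exp(-2*I*pi/5) + exp(4*I*pi/5))] = 10/5 = 2
  <chi_rho, chi_3> = (1/5)[1*(7)*conj(1) + 1*(1 + 3*exp(-2*I*pi/5) + exp(-4*I*pi/5) + 2*exp(4*I*pi/5))*conj(exp(-4*I*pi/5)) + 1*(1 + 2*exp(-2*I*pi/5) + 3*exp(-4*I*pi/5) + exp(2*I*pi/5))*conj(exp(2*I*pi/5)) + 1*(1 + exp(-2*I*pi/5) + 3*exp(4*I*pi/5) + 2*exp(2*I*pi/5))*conj(exp(-2*I*pi/5)) + 1*(1 + 2*exp(-4*I*pi/5) + exp(4*I*pi/5) + 3*exp(2*I*pi/5))*conj(exp(4*I*pi/5))]
      = (1/5)[(7) + (1 + 2*exp(-2*I*pi/5) + exp(4*I*pi/5) + 3*exp(2*I*pi/5)) + (1 + 2*exp(-4*I*pi/5) + exp(-2*I*pi/5) + 3*exp(4*I*pi/5)) + (1 + 3*exp(-4*I*pi/5) + exp(2*I*pi/5) + 2*exp(4*I*pi/5)) + (1 + 3*exp(-2*I*pi/5) + exp(-4*I*pi/5) + 2*exp(2*I*pi/5))] = 5/5 = 1
  <chi_rho, chi_4> = (1/5)[1*(7)*conj(1) + 1*(1 + 3*exp(-2*I*pi/5) + exp(-4*I*pi/5) + 2*exp(4*I*pi/5))*conj(exp(-2*I*pi/5)) + 1*(1 + 2*exp(-2*I*pi/5) + 3*exp(-4*I*pi/5) + exp(2*I*pi/5))*conj(exp(-4*I*pi/5)) + 1*(1 + exp(-2*I*pi/5) + 3*exp(4*I*pi/5) + 2*exp(2*I*pi/5))*conj(exp(4*I*pi/5)) + 1*(1 + 2*exp(-4*I*pi/5) + exp(4*I*pi/5) + 3*exp(2*I*pi/5))*conj(exp(2*I*pi/5))]
      = (1/5)[(7) + (3 + 2*exp(-4*I*pi/5) + exp(-2*I*pi/5) + exp(2*I*pi/5)) + (3 + exp(-4*I*pi/5) + exp(4*I*pi/5) + 2*exp(2*I*pi/5)) + (3 + 2*exp(-2*I*pi/5) + exp(-4*I*pi/5) + exp(4*I*pi/5)) + (3 + exp(-2*I*pi/5) + exp(2*I*pi/5) + 2*exp(4*I*pi/5))] = 15/5 = 3
(Exp terms are combined using exp(i*s)*conj(exp(i*t)) = exp(i*(s-t)), and sums of them are collapsed using the identity that for every m > 1 the m distinct m-th roots of unity sum to 0, e.g. 1 + exp(2*I*pi/3) + exp(-2*I*pi/3) = 0.)
Dimension check: dim(rho) = sum (mult * dim) = 1*1 + 0*1 + 2*1 + 1*1 + 3*1 = 7 = chi_rho(e) = 7.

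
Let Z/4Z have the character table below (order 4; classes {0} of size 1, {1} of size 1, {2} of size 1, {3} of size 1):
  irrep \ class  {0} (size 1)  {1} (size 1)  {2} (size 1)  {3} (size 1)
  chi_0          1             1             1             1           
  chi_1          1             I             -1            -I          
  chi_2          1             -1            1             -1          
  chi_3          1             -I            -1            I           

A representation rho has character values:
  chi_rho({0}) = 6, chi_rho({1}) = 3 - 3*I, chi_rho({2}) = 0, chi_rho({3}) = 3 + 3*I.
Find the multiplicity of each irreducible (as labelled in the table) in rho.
Multiplicities: chi_0: 3, chi_1: 0, chi_2: 0, chi_3: 3.

Working: Use <chi_rho, chi> = (1/|G|) sum_C |C| * chi_rho(C) * conj(chi(C)) with |G| = 4 for each irreducible chi in the table:
  <chi_rho, chi_0> = (1/4)[1*(6)*conj(1) + 1*(3 - 3*I)*conj(1) + 1*(0)*conj(1) + 1*(3 + 3*I)*conj(1)]
      = (1/4)[(6) + (3 - 3*I) + (0) + (3 + 3*I)] = 12/4 = 3
  <chi_rho, chi_1> = (1/4)[1*(6)*conj(1) + 1*(3 - 3*I)*conj(I) + 1*(0)*conj(-1) + 1*(3 + 3*I)*conj(-I)]
      = (1/4)[(6) + (-3 - 3*I) + (0) + (-3 + 3*I)] = 0/4 = 0
  <chi_rho, chi_2> = (1/4)[1*(6)*conj(1) + 1*(3 - 3*I)*conj(-1) + 1*(0)*conj(1) + 1*(3 + 3*I)*conj(-1)]
      = (1/4)[(6) + (-3 + 3*I) + (0) + (-3 - 3*I)] = 0/4 = 0
  <chi_rho, chi_3> = (1/4)[1*(6)*conj(1) + 1*(3 - 3*I)*conj(-I) + 1*(0)*conj(-1) + 1*(3 + 3*I)*conj(I)]
      = (1/4)[(6) + (3 + 3*I) + (0) + (3 - 3*I)] = 12/4 = 3
(Exp terms are combined using exp(i*s)*conj(exp(i*t)) = exp(i*(s-t)), and sums of them are collapsed using the identity that for every m > 1 the m distinct m-th roots of unity sum to 0, e.g. 1 + exp(2*I*pi/3) + exp(-2*I*pi/3) = 0.)
Dimension check: dim(rho) = sum (mult * dim) = 3*1 + 0*1 + 0*1 + 3*1 = 6 = chi_rho(e) = 6.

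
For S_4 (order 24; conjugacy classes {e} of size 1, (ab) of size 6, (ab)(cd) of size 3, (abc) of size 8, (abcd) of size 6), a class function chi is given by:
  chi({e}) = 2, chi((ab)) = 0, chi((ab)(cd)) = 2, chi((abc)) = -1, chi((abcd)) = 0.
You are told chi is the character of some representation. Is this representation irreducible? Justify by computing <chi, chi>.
Irreducible: <chi, chi> = 1.

Justification: <chi, chi> = (1/|G|) sum_C |C| * |chi(C)|^2 = (1/24)[1*|2|^2 + 6*|0|^2 + 3*|2|^2 + 8*|-1|^2 + 6*|0|^2]
  = (1/24)[(4) + (0) + (12) + (8) + (0)] = 24/24 = 1.
A character is irreducible iff <chi, chi> = 1, so this representation is irreducible.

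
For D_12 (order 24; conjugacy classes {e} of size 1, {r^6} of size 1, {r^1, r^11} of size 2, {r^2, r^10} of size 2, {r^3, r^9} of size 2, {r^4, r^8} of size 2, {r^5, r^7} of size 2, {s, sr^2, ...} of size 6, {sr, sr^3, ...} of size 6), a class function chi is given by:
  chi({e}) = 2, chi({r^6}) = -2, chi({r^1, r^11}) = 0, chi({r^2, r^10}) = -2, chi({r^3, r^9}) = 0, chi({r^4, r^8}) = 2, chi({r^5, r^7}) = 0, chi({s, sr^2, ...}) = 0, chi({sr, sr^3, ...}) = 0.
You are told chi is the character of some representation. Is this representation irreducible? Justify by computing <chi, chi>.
Irreducible: <chi, chi> = 1.

Derivation: <chi, chi> = (1/|G|) sum_C |C| * |chi(C)|^2 = (1/24)[1*|2|^2 + 1*|-2|^2 + 2*|0|^2 + 2*|-2|^2 + 2*|0|^2 + 2*|2|^2 + 2*|0|^2 + 6*|0|^2 + 6*|0|^2]
  = (1/24)[(4) + (4) + (0) + (8) + (0) + (8) + (0) + (0) + (0)] = 24/24 = 1.
A character is irreducible iff <chi, chi> = 1, so this representation is irreducible.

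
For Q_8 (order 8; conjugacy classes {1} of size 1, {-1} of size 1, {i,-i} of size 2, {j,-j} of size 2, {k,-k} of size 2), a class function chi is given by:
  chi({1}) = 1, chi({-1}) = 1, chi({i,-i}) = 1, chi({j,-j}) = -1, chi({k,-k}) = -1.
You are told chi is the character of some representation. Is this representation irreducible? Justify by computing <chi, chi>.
Irreducible: <chi, chi> = 1.

Details: <chi, chi> = (1/|G|) sum_C |C| * |chi(C)|^2 = (1/8)[1*|1|^2 + 1*|1|^2 + 2*|1|^2 + 2*|-1|^2 + 2*|-1|^2]
  = (1/8)[(1) + (1) + (2) + (2) + (2)] = 8/8 = 1.
A character is irreducible iff <chi, chi> = 1, so this representation is irreducible.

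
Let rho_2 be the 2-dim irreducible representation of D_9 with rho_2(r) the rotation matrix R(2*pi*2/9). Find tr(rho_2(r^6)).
chi_{rho_2}(r^6) = 2*cos(2*pi*2*6/9) = -1

Reasoning: rho_2(r^6) is rotation by angle 2*pi*2*6/9, whose trace is 2*cos(2*pi*2*6/9) = -1.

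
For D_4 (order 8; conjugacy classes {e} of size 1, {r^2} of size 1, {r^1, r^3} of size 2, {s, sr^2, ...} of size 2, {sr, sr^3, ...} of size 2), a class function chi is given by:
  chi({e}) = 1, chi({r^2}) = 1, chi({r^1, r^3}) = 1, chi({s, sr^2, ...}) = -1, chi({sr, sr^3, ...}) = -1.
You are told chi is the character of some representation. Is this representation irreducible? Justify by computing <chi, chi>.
Irreducible: <chi, chi> = 1.

Why: <chi, chi> = (1/|G|) sum_C |C| * |chi(C)|^2 = (1/8)[1*|1|^2 + 1*|1|^2 + 2*|1|^2 + 2*|-1|^2 + 2*|-1|^2]
  = (1/8)[(1) + (1) + (2) + (2) + (2)] = 8/8 = 1.
A character is irreducible iff <chi, chi> = 1, so this representation is irreducible.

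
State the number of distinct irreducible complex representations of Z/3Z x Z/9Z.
27

Explanation: The number of irreducible complex representations of a finite group equals its number of conjugacy classes. Z/3Z x Z/9Z is abelian of order 27, so every element is its own conjugacy class: 27 classes, so Z/3Z x Z/9Z (order 27) has exactly 27 irreducible complex representations.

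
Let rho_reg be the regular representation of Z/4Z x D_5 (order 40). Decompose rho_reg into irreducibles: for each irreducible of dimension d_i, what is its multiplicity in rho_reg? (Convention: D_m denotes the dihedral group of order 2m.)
Each irreducible V_i of dimension d_i appears with multiplicity d_i, i.e. rho_reg = (direct sum over all irreducibles V_i) d_i V_i. The irreducible dimensions for Z/4Z x D_5 are 1, 1, 1, 1, 1, 1, 1, 1, 2, 2, 2, 2, 2, 2, 2, 2: 8 irreducibles of dimension 1, each with multiplicity 1; 8 irreducibles of dimension 2, each with multiplicity 2. Total dimension 8*1*1 + 8*2*2 = 40 = |G|.

Derivation: General theorem: in the regular representation of a finite group G, each irreducible appears with multiplicity equal to its dimension. Check: dim(rho_reg) = sum d_i^2 = 1 + 1 + 1 + 1 + 1 + 1 + 1 + 1 + 4 + 4 + 4 + 4 + 4 + 4 + 4 + 4 = 40 = |G|.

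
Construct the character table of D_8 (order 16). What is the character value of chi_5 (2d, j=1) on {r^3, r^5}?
Conjugacy classes: {e} of size 1, {r^4} of size 1, {r^1, r^7} of size 2, {r^2, r^6} of size 2, {r^3, r^5} of size 2, {s, sr^2, ...} of size 4, {sr, sr^3, ...} of size 4.
Character table:
  irrep \ class              {e} (size 1)  {r^4} (size 1)  {r^1, r^7} (size 2)  {r^2, r^6} (size 2)  {r^3, r^5} (size 2)  {s, sr^2, ...} (size 4)  {sr, sr^3, ...} (size 4)
  chi_1 (triv)               1             1               1                    1                    1                    1                        1                       
  chi_2 (sign: r->1, s->-1)  1             1               1                    1                    1                    -1                       -1                      
  chi_3 (r->-1, s->1)        1             1               -1                   1                    -1                   1                        -1                      
  chi_4 (r->-1, s->-1)       1             1               -1                   1                    -1                   -1                       1                       
  chi_5 (2d, j=1)            2             -2              sqrt(2)              0                    -sqrt(2)             0                        0                       
  chi_6 (2d, j=2)            2             2               0                    -2                   0                    0                        0                       
  chi_7 (2d, j=3)            2             -2              -sqrt(2)             0                    sqrt(2)              0                        0                       

Spot check: chi_5 (2d, j=1) on {r^3, r^5} = -sqrt(2).

Proof sketch: D_8 has order 2*8 = 16 with 7 conjugacy classes, hence 7 irreducibles. Sum of squared dims 1 + 1 + 1 + 1 + 4 + 4 + 4 = 16 = |G|. Linear characters come from the abelianisation; the 2-dimensional irreps have character r^k -> 2*cos(2*pi*j*k/8), reflections -> 0.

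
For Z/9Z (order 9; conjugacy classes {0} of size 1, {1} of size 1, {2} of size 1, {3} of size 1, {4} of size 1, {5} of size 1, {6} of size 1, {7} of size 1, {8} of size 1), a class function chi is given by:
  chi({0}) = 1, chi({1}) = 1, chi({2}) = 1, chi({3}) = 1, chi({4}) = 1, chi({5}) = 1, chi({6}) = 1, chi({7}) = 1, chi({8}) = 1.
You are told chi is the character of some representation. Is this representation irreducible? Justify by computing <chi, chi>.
Irreducible: <chi, chi> = 1.

Reasoning: <chi, chi> = (1/|G|) sum_C |C| * |chi(C)|^2 = (1/9)[1*|1|^2 + 1*|1|^2 + 1*|1|^2 + 1*|1|^2 + 1*|1|^2 + 1*|1|^2 + 1*|1|^2 + 1*|1|^2 + 1*|1|^2]
  = (1/9)[(1) + (1) + (1) + (1) + (1) + (1) + (1) + (1) + (1)] = 9/9 = 1.
(Exp terms are combined using exp(i*s)*conj(exp(i*t)) = exp(i*(s-t)), and sums of them are collapsed using the identity that for every m > 1 the m distinct m-th roots of unity sum to 0, e.g. 1 + exp(2*I*pi/3) + exp(-2*I*pi/3) = 0.)
A character is irreducible iff <chi, chi> = 1, so this representation is irreducible.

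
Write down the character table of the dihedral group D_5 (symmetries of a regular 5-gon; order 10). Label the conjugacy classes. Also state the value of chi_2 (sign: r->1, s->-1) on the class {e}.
Conjugacy classes: {e} of size 1, {r^1, r^4} of size 2, {r^2, r^3} of size 2, {s, sr, ..., sr^4} of size 5.
Character table:
  irrep \ class              {e} (size 1)  {r^1, r^4} (size 2)  {r^2, r^3} (size 2)  {s, sr, ..., sr^4} (size 5)
  chi_1 (triv)               1             1                    1                    1                          
  chi_2 (sign: r->1, s->-1)  1             1                    1                    -1                         
  chi_3 (2d, j=1)            2             -1/2 + sqrt(5)/2     -sqrt(5)/2 - 1/2     0                          
  chi_4 (2d, j=2)            2             -sqrt(5)/2 - 1/2     -1/2 + sqrt(5)/2     0                          

Spot check: chi_2 (sign: r->1, s->-1) on {e} = 1.

Reasoning: D_5 has order 2*5 = 10 with 4 conjugacy classes, hence 4 irreducibles. Sum of squared dims 1 + 1 + 4 + 4 = 10 = |G|. Linear characters come from the abelianisation; the 2-dimensional irreps have character r^k -> 2*cos(2*pi*j*k/5), reflections -> 0.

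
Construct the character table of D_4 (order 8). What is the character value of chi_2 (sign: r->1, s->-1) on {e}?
Conjugacy classes: {e} of size 1, {r^2} of size 1, {r^1, r^3} of size 2, {s, sr^2, ...} of size 2, {sr, sr^3, ...} of size 2.
Character table:
  irrep \ class              {e} (size 1)  {r^2} (size 1)  {r^1, r^3} (size 2)  {s, sr^2, ...} (size 2)  {sr, sr^3, ...} (size 2)
  chi_1 (triv)               1             1               1                    1                        1                       
  chi_2 (sign: r->1, s->-1)  1             1               1                    -1                       -1                      
  chi_3 (r->-1, s->1)        1             1               -1                   1                        -1                      
  chi_4 (r->-1, s->-1)       1             1               -1                   -1                       1                       
  chi_5 (2d, j=1)            2             -2              0                    0                        0                       

Spot check: chi_2 (sign: r->1, s->-1) on {e} = 1.

D_4 has order 2*4 = 8 with 5 conjugacy classes, hence 5 irreducibles. Sum of squared dims 1 + 1 + 1 + 1 + 4 = 8 = |G|. Linear characters come from the abelianisation; the 2-dimensional irreps have character r^k -> 2*cos(2*pi*j*k/4), reflections -> 0.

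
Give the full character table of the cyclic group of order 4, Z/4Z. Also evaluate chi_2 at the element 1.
Character table of Z/4Z (irreps indexed chi_0,...,chi_3 with chi_k(m) = zeta_4^(k*m), zeta_4 = exp(2*pi*i/4)):
  irrep \ class  {0} (size 1)  {1} (size 1)  {2} (size 1)  {3} (size 1)
  chi_0          1             1             1             1           
  chi_1          1             I             -1            -I          
  chi_2          1             -1            1             -1          
  chi_3          1             -I            -1            I           

Spot check: chi_2(1) = zeta_4^(2*1) = zeta_4^2 = -1.

Z/4Z is abelian, so all 4 irreducible complex representations are 1-dimensional. They are given by chi_k(m) = zeta_4^(k*m) for k = 0,...,3. Row orthogonality: sum_m chi_k(m) conj(chi_l(m)) = 4 * [k = l].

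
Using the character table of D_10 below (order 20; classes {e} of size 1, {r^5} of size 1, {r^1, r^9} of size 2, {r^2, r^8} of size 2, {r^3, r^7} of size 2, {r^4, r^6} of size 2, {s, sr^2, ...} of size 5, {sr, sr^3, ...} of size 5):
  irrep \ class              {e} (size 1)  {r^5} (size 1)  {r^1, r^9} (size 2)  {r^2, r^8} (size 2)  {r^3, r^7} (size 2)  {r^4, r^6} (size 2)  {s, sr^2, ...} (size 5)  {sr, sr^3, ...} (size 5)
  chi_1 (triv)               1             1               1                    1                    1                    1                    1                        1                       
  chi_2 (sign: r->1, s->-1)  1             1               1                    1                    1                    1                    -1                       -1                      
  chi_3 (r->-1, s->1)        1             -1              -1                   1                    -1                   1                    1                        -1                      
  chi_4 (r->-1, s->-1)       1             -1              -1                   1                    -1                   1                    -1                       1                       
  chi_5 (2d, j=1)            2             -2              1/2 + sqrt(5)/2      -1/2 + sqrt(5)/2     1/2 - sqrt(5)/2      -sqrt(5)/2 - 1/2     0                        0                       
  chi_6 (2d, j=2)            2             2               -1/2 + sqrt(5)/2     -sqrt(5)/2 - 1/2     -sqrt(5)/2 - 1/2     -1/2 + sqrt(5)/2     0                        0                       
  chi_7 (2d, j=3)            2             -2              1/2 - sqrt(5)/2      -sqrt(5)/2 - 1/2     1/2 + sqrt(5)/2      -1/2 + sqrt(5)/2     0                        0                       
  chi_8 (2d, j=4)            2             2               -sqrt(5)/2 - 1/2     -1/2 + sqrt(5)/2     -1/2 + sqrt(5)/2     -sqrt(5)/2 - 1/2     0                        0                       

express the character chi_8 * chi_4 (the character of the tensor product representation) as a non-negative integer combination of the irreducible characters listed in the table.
chi_8 tensor chi_4 = chi_5 (all other irreducibles have multiplicity 0).

Proof sketch: The character of a tensor product is the pointwise product (chi_8 * chi_4)(C) = chi_8(C) * chi_4(C):
  {e}: (2)*(1), {r^5}: (2)*(-1), {r^1, r^9}: (-sqrt(5)/2 - 1/2)*(-1), {r^2, r^8}: (-1/2 + sqrt(5)/2)*(1), {r^3, r^7}: (-1/2 + sqrt(5)/2)*(-1), {r^4, r^6}: (-sqrt(5)/2 - 1/2)*(1), {s, sr^2, ...}: (0)*(-1), {sr, sr^3, ...}: (0)*(1)
so (chi_8 * chi_4) takes values
  {e} -> 2, {r^5} -> -2, {r^1, r^9} -> 1/2 + sqrt(5)/2, {r^2, r^8} -> -1/2 + sqrt(5)/2, {r^3, r^7} -> 1/2 - sqrt(5)/2, {r^4, r^6} -> -sqrt(5)/2 - 1/2, {s, sr^2, ...} -> 0, {sr, sr^3, ...} -> 0.
Now take the inner product of this character with each irreducible chi from the table, <chi_8*chi_4, chi> = (1/20) sum_C |C| (chi_8*chi_4)(C) conj(chi(C)):
  <chi_8*chi_4, chi_1> = (1/20)[1*(2)*conj(1) + 1*(-2)*conj(1) + 2*(1/2 + sqrt(5)/2)*conj(1) + 2*(-1/2 + sqrt(5)/2)*conj(1) + 2*(1/2 - sqrt(5)/2)*conj(1) + 2*(-sqrt(5)/2 - 1/2)*conj(1) + 5*(0)*conj(1) + 5*(0)*conj(1)]
      = (1/20)[(2) + (-2) + (1 + sqrt(5)) + (-1 + sqrt(5)) + (1 - sqrt(5)) + (-sqrt(5) - 1) + (0) + (0)] = 0/20 = 0
  <chi_8*chi_4, chi_2> = (1/20)[1*(2)*conj(1) + 1*(-2)*conj(1) + 2*(1/2 + sqrt(5)/2)*conj(1) + 2*(-1/2 + sqrt(5)/2)*conj(1) + 2*(1/2 - sqrt(5)/2)*conj(1) + 2*(-sqrt(5)/2 - 1/2)*conj(1) + 5*(0)*conj(-1) + 5*(0)*conj(-1)]
      = (1/20)[(2) + (-2) + (1 + sqrt(5)) + (-1 + sqrt(5)) + (1 - sqrt(5)) + (-sqrt(5) - 1) + (0) + (0)] = 0/20 = 0
  <chi_8*chi_4, chi_3> = (1/20)[1*(2)*conj(1) + 1*(-2)*conj(-1) + 2*(1/2 + sqrt(5)/2)*conj(-1) + 2*(-1/2 + sqrt(5)/2)*conj(1) + 2*(1/2 - sqrt(5)/2)*conj(-1) + 2*(-sqrt(5)/2 - 1/2)*conj(1) + 5*(0)*conj(1) + 5*(0)*conj(-1)]
      = (1/20)[(2) + (2) + (-sqrt(5) - 1) + (-1 + sqrt(5)) + (-1 + sqrt(5)) + (-sqrt(5) - 1) + (0) + (0)] = 0/20 = 0
  <chi_8*chi_4, chi_4> = (1/20)[1*(2)*conj(1) + 1*(-2)*conj(-1) + 2*(1/2 + sqrt(5)/2)*conj(-1) + 2*(-1/2 + sqrt(5)/2)*conj(1) + 2*(1/2 - sqrt(5)/2)*conj(-1) + 2*(-sqrt(5)/2 - 1/2)*conj(1) + 5*(0)*conj(-1) + 5*(0)*conj(1)]
      = (1/20)[(2) + (2) + (-sqrt(5) - 1) + (-1 + sqrt(5)) + (-1 + sqrt(5)) + (-sqrt(5) - 1) + (0) + (0)] = 0/20 = 0
  <chi_8*chi_4, chi_5> = (1/20)[1*(2)*conj(2) + 1*(-2)*conj(-2) + 2*(1/2 + sqrt(5)/2)*conj(1/2 + sqrt(5)/2) + 2*(-1/2 + sqrt(5)/2)*conj(-1/2 + sqrt(5)/2) + 2*(1/2 - sqrt(5)/2)*conj(1/2 - sqrt(5)/2) + 2*(-sqrt(5)/2 - 1/2)*conj(-sqrt(5)/2 - 1/2) + 5*(0)*conj(0) + 5*(0)*conj(0)]
      = (1/20)[(4) + (4) + (sqrt(5) + 3) + (3 - sqrt(5)) + (3 - sqrt(5)) + (sqrt(5) + 3) + (0) + (0)] = 20/20 = 1
  <chi_8*chi_4, chi_6> = (1/20)[1*(2)*conj(2) + 1*(-2)*conj(2) + 2*(1/2 + sqrt(5)/2)*conj(-1/2 + sqrt(5)/2) + 2*(-1/2 + sqrt(5)/2)*conj(-sqrt(5)/2 - 1/2) + 2*(1/2 - sqrt(5)/2)*conj(-sqrt(5)/2 - 1/2) + 2*(-sqrt(5)/2 - 1/2)*conj(-1/2 + sqrt(5)/2) + 5*(0)*conj(0) + 5*(0)*conj(0)]
      = (1/20)[(4) + (-4) + (2) + (-2) + (2) + (-2) + (0) + (0)] = 0/20 = 0
  <chi_8*chi_4, chi_7> = (1/20)[1*(2)*conj(2) + 1*(-2)*conj(-2) + 2*(1/2 + sqrt(5)/2)*conj(1/2 - sqrt(5)/2) + 2*(-1/2 + sqrt(5)/2)*conj(-sqrt(5)/2 - 1/2) + 2*(1/2 - sqrt(5)/2)*conj(1/2 + sqrt(5)/2) + 2*(-sqrt(5)/2 - 1/2)*conj(-1/2 + sqrt(5)/2) + 5*(0)*conj(0) + 5*(0)*conj(0)]
      = (1/20)[(4) + (4) + (-2) + (-2) + (-2) + (-2) + (0) + (0)] = 0/20 = 0
  <chi_8*chi_4, chi_8> = (1/20)[1*(2)*conj(2) + 1*(-2)*conj(2) + 2*(1/2 + sqrt(5)/2)*conj(-sqrt(5)/2 - 1/2) + 2*(-1/2 + sqrt(5)/2)*conj(-1/2 + sqrt(5)/2) + 2*(1/2 - sqrt(5)/2)*conj(-1/2 + sqrt(5)/2) + 2*(-sqrt(5)/2 - 1/2)*conj(-sqrt(5)/2 - 1/2) + 5*(0)*conj(0) + 5*(0)*conj(0)]
      = (1/20)[(4) + (-4) + (-3 - sqrt(5)) + (3 - sqrt(5)) + (-3 + sqrt(5)) + (sqrt(5) + 3) + (0) + (0)] = 0/20 = 0
Hence the multiplicities are chi_5: 1. Dimension check: dim(chi_8)*dim(chi_4) = 2*1 = 2 and sum (mult * dim) = 1*2 = 2.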